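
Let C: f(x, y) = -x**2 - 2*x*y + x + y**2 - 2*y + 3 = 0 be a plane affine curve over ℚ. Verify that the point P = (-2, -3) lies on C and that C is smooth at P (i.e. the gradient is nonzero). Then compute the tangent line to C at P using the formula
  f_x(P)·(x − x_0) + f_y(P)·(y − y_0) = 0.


Tangent line at P: 11*x - 4*y + 10 = 0.

Step 1: f(-2, -3) = 0, so P lies on C.
Step 2: partial derivatives
  f_x(x, y) = -2*x - 2*y + 1, f_y(x, y) = -2*x + 2*y - 2.
  f_x(P) = 11, f_y(P) = -4 (gradient nonzero, so P is smooth).
Step 3: tangent line at P: 11·(x − -2) + -4·(y − -3) = 0.
Expanding: 11*x - 4*y + 10 = 0.


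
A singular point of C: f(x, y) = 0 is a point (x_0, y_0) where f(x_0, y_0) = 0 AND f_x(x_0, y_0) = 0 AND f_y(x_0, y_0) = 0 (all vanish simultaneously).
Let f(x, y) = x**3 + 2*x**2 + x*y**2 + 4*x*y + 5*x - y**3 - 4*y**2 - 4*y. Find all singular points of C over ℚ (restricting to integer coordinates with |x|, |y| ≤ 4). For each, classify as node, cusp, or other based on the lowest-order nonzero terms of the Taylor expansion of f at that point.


Singular points: {(-1, -2)}; classification: node.

Compute partial derivatives:
  f_x = 3*x**2 + 4*x + y**2 + 4*y + 5.
  f_y = 2*x*y + 4*x - 3*y**2 - 8*y - 4.
Scan x_0 ∈ {−4, ..., 4}. For each x_0, f_y(x_0, y) is a polynomial in y; find its integer roots y ∈ {−4, ..., 4}, then test f_x and f at those candidates.
  x = -4: f_y(-4, y) = -3*y**2 - 16*y - 20; vanishes at y ∈ {-2}. (-4, -2): f_x = 33 ≠ 0.
  x = -3: f_y(-3, y) = -3*y**2 - 14*y - 16; vanishes at y ∈ {-2}. (-3, -2): f_x = 16 ≠ 0.
  x = -2: f_y(-2, y) = -3*y**2 - 12*y - 12; vanishes at y ∈ {-2}. (-2, -2): f_x = 5 ≠ 0.
  x = -1: f_y(-1, y) = -3*y**2 - 10*y - 8; vanishes at y ∈ {-2}. (-1, -2): f_x = 0, f = 0 — SINGULAR.
  x = 0: f_y(0, y) = -3*y**2 - 8*y - 4; vanishes at y ∈ {-2}. (0, -2): f_x = 1 ≠ 0.
  x = 1: f_y(1, y) = -3*y**2 - 6*y; vanishes at y ∈ {-2, 0}. (1, -2): f_x = 8 ≠ 0; (1, 0): f_x = 12 ≠ 0.
  x = 2: f_y(2, y) = -3*y**2 - 4*y + 4; vanishes at y ∈ {-2}. (2, -2): f_x = 21 ≠ 0.
  x = 3: f_y(3, y) = -3*y**2 - 2*y + 8; vanishes at y ∈ {-2}. (3, -2): f_x = 40 ≠ 0.
  x = 4: f_y(4, y) = 12 - 3*y**2; vanishes at y ∈ {-2, 2}. (4, -2): f_x = 65 ≠ 0; (4, 2): f_x = 81 ≠ 0.
Only singular point on the grid: (-1, -2).
Classify: substitute x = -1 + u, y = -2 + v and expand: f = u**3 - u**2 + u*v**2 - v**3 + v**2.
No constant or linear terms (consistent with a singular point). Quadratic part: -u**2 + v**2. Cubic part: u**3 + u*v**2 - v**3.
The quadratic part v**2 - u**2 = (v − u)(v + u) splits into two distinct linear factors, so there are two distinct tangent lines y − -2 = ±(x − -1) — this is a node (ordinary double point).
Classification: node.


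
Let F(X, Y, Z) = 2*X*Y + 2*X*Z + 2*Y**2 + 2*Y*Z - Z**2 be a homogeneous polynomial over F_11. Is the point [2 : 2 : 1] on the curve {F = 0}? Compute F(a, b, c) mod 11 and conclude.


F(2,2,1) ≡ 1 (mod 11); P is NOT on the curve.

Evaluate F(2, 2, 1) term-by-term (mod 11).
  2*X*Y ↦ 2·2·2·1 = 8
  2*X*Z ↦ 2·2·1·1 = 4
  2*Y**2 ↦ 2·1·4·1 = 8
  2*Y*Z ↦ 2·1·2·1 = 4
  -Z**2 ↦ -1·1·1·1 = -1
Sum: F(2, 2, 1) = (8) + (4) + (8) + (4) + (-1) = 23.
Reducing mod 11: 23 ≡ 1 (mod 11).
Since F(a, b, c) ≡ 1 ≠ 0 (mod 11), P does NOT lie on the curve.


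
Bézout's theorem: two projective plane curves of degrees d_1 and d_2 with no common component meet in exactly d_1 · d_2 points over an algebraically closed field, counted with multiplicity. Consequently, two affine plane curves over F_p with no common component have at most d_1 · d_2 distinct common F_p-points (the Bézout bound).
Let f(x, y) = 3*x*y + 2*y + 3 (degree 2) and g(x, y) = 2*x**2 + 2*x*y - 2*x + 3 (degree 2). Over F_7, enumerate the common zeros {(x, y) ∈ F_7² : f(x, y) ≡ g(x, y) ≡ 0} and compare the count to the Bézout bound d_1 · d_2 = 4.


Common zeros: {(3, 1)}; count = 1; Bézout bound = 4.

deg(f) = 2, deg(g) = 2, so Bézout bound = 4.
Scan x ∈ F_7. For each x, list the y ∈ F_7 with f(x, y) ≡ 0 and those with g(x, y) ≡ 0 (mod 7); the common zeros in that column are the intersection.
  x = 0: f ≡ 0 at y ∈ {2}; g ≡ 0 at y ∈ ∅; common: ∅.
  x = 1: f ≡ 0 at y ∈ {5}; g ≡ 0 at y ∈ {2}; common: ∅.
  x = 2: f ≡ 0 at y ∈ {4}; g ≡ 0 at y ∈ {0}; common: ∅.
  x = 3: f ≡ 0 at y ∈ {1}; g ≡ 0 at y ∈ {1}; common: {1}.
  x = 4: f ≡ 0 at y ∈ ∅; g ≡ 0 at y ∈ {1}; common: ∅.
  x = 5: f ≡ 0 at y ∈ {6}; g ≡ 0 at y ∈ {2}; common: ∅.
  x = 6: f ≡ 0 at y ∈ {3}; g ≡ 0 at y ∈ {0}; common: ∅.
Collecting: common zeros = {(3, 1)}, so the count is 1.
Comparison with the Bézout bound: 1 ≤ 4 = deg(f)·deg(g), as expected for curves with no common component (the affine F_7-count falls short of the bound because intersections may lie at infinity, over extension fields, or carry multiplicity).


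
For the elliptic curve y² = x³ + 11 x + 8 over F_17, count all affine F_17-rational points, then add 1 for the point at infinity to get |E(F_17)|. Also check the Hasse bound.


Affine points = {(0, 5), (0, 12), (2, 2), (2, 15), (3, 0), (5, 1), (5, 16), (6, 1), (6, 16), (8, 8), (8, 9), (10, 8), (10, 9), (11, 7), (11, 10), (12, 7), (12, 10), (13, 6), (13, 11), (14, 4), (14, 13), (16, 8), (16, 9)}; affine count = 23; |E(F_17)| = 24.

Discriminant check: Δ ∝ 4a³ + 27b² = 4·11³ + 27·8² = 4·1331 + 27·64 ≡ 14 (mod 17). Nonzero ⇒ E is nonsingular.
For each x ∈ F_17, compute rhs = x³ + 11·x + 8 mod 17, then count y ∈ F_17 with y² ≡ rhs.
  x = 0: rhs = 8, matching y values: 5, 12 (2 points).
  x = 1: rhs = 3, matching y values: none (0 points).
  x = 2: rhs = 4, matching y values: 2, 15 (2 points).
  x = 3: rhs = 0, matching y values: 0 (1 points).
  x = 4: rhs = 14, matching y values: none (0 points).
  x = 5: rhs = 1, matching y values: 1, 16 (2 points).
  x = 6: rhs = 1, matching y values: 1, 16 (2 points).
  x = 7: rhs = 3, matching y values: none (0 points).
  x = 8: rhs = 13, matching y values: 8, 9 (2 points).
  x = 9: rhs = 3, matching y values: none (0 points).
  x = 10: rhs = 13, matching y values: 8, 9 (2 points).
  x = 11: rhs = 15, matching y values: 7, 10 (2 points).
  x = 12: rhs = 15, matching y values: 7, 10 (2 points).
  x = 13: rhs = 2, matching y values: 6, 11 (2 points).
  x = 14: rhs = 16, matching y values: 4, 13 (2 points).
  x = 15: rhs = 12, matching y values: none (0 points).
  x = 16: rhs = 13, matching y values: 8, 9 (2 points).
Total affine count: 23.
Full point count |E(F_17)| = 23 + 1 = 24.
Hasse bound: |24 − (17+1)| = |6| = 6 ≤ 2√17 ≈ 8.2462 ✓.


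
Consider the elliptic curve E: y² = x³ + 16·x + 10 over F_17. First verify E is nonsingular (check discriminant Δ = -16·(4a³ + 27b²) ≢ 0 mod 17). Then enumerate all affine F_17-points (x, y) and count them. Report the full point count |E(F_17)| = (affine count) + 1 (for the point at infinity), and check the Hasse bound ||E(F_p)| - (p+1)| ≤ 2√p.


Affine points = {(2, 4), (2, 13), (3, 0), (4, 6), (4, 11), (6, 4), (6, 13), (8, 2), (8, 15), (9, 4), (9, 13), (11, 2), (11, 15), (12, 3), (12, 14), (13, 1), (13, 16), (15, 2), (15, 15)}; affine count = 19; |E(F_17)| = 20.

Discriminant check: Δ ∝ 4a³ + 27b² = 4·16³ + 27·10² = 4·4096 + 27·100 ≡ 10 (mod 17). Nonzero ⇒ E is nonsingular.
For each x ∈ F_17, compute rhs = x³ + 16·x + 10 mod 17, then count y ∈ F_17 with y² ≡ rhs.
  x = 0: rhs = 10, matching y values: none (0 points).
  x = 1: rhs = 10, matching y values: none (0 points).
  x = 2: rhs = 16, matching y values: 4, 13 (2 points).
  x = 3: rhs = 0, matching y values: 0 (1 points).
  x = 4: rhs = 2, matching y values: 6, 11 (2 points).
  x = 5: rhs = 11, matching y values: none (0 points).
  x = 6: rhs = 16, matching y values: 4, 13 (2 points).
  x = 7: rhs = 6, matching y values: none (0 points).
  x = 8: rhs = 4, matching y values: 2, 15 (2 points).
  x = 9: rhs = 16, matching y values: 4, 13 (2 points).
  x = 10: rhs = 14, matching y values: none (0 points).
  x = 11: rhs = 4, matching y values: 2, 15 (2 points).
  x = 12: rhs = 9, matching y values: 3, 14 (2 points).
  x = 13: rhs = 1, matching y values: 1, 16 (2 points).
  x = 14: rhs = 3, matching y values: none (0 points).
  x = 15: rhs = 4, matching y values: 2, 15 (2 points).
  x = 16: rhs = 10, matching y values: none (0 points).
Total affine count: 19.
Full point count |E(F_17)| = 19 + 1 = 20.
Hasse bound: |20 − (17+1)| = |2| = 2 ≤ 2√17 ≈ 8.2462 ✓.


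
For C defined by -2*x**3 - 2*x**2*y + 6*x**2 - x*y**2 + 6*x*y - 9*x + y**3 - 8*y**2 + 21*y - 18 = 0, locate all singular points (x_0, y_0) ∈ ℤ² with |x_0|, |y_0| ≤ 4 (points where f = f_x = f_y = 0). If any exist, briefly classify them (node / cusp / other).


Singular points: {(0, 3)}; classification: cusp.

Compute partial derivatives:
  f_x = -6*x**2 - 4*x*y + 12*x - y**2 + 6*y - 9.
  f_y = -2*x**2 - 2*x*y + 6*x + 3*y**2 - 16*y + 21.
Scan x_0 ∈ {−4, ..., 4}. For each x_0, f_y(x_0, y) is a polynomial in y; find its integer roots y ∈ {−4, ..., 4}, then test f_x and f at those candidates.
  x = -4: f_y(-4, y) = 3*y**2 - 8*y - 35; no integer root y with |y| ≤ 4.
  x = -3: f_y(-3, y) = 3*y**2 - 10*y - 15; no integer root y with |y| ≤ 4.
  x = -2: f_y(-2, y) = 3*y**2 - 12*y + 1; no integer root y with |y| ≤ 4.
  x = -1: f_y(-1, y) = 3*y**2 - 14*y + 13; no integer root y with |y| ≤ 4.
  x = 0: f_y(0, y) = 3*y**2 - 16*y + 21; vanishes at y ∈ {3}. (0, 3): f_x = 0, f = 0 — SINGULAR.
  x = 1: f_y(1, y) = 3*y**2 - 18*y + 25; no integer root y with |y| ≤ 4.
  x = 2: f_y(2, y) = 3*y**2 - 20*y + 25; no integer root y with |y| ≤ 4.
  x = 3: f_y(3, y) = 3*y**2 - 22*y + 21; no integer root y with |y| ≤ 4.
  x = 4: f_y(4, y) = 3*y**2 - 24*y + 13; no integer root y with |y| ≤ 4.
Only singular point on the grid: (0, 3).
Classify: substitute x = 0 + u, y = 3 + v and expand: f = -2*u**3 - 2*u**2*v - u*v**2 + v**3 + v**2.
No constant or linear terms (consistent with a singular point). Quadratic part: v**2. Cubic part: -2*u**3 - 2*u**2*v - u*v**2 + v**3.
The quadratic part v**2 is a perfect square, so there is a single (double) tangent line v = 0, i.e. y = 3. Restricting the cubic part to that line (v = 0) leaves -2*u**3 ≠ 0, so f is not divisible by v and the branch is v² ≈ 2*u**3 to lowest order — this is a cusp.
Classification: cusp.


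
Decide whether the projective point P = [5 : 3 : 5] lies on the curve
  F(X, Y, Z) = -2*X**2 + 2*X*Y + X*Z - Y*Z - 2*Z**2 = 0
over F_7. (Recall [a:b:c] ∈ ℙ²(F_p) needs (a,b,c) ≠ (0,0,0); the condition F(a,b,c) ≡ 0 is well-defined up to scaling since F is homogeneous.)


F(5,3,5) ≡ 3 (mod 7); P is NOT on the curve.

Evaluate F(5, 3, 5) term-by-term (mod 7).
  -2*X**2 ↦ -2·25·1·1 = -50
  2*X*Y ↦ 2·5·3·1 = 30
  X*Z ↦ 1·5·1·5 = 25
  -Y*Z ↦ -1·1·3·5 = -15
  -2*Z**2 ↦ -2·1·1·25 = -50
Sum: F(5, 3, 5) = (-50) + (30) + (25) + (-15) + (-50) = -60.
Reducing mod 7: -60 ≡ 3 (mod 7).
Since F(a, b, c) ≡ 3 ≠ 0 (mod 7), P does NOT lie on the curve.


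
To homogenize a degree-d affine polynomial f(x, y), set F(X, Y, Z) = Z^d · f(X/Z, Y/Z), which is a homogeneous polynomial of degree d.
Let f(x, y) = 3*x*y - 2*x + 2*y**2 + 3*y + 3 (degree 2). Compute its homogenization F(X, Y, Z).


F(X, Y, Z) = 3*X*Y - 2*X*Z + 2*Y**2 + 3*Y*Z + 3*Z**2

deg(f) = 2.
Substitute x = X/Z, y = Y/Z into f, then multiply by Z^2.
  monomial 3·x^1·y^1 ↦ 3·X^1·Y^1·Z^0.
  monomial -2·x^1·y^0 ↦ -2·X^1·Y^0·Z^1.
  monomial 2·x^0·y^2 ↦ 2·X^0·Y^2·Z^0.
  monomial 3·x^0·y^1 ↦ 3·X^0·Y^1·Z^1.
  monomial 3·x^0·y^0 ↦ 3·X^0·Y^0·Z^2.
Collecting: F(X, Y, Z) = 3*X*Y - 2*X*Z + 2*Y**2 + 3*Y*Z + 3*Z**2.


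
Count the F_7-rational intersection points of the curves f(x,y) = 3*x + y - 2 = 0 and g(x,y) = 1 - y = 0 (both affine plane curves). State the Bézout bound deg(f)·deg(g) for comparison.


Common zeros: {(5, 1)}; count = 1; Bézout bound = 1.

deg(f) = 1, deg(g) = 1, so Bézout bound = 1.
Scan x ∈ F_7. For each x, list the y ∈ F_7 with f(x, y) ≡ 0 and those with g(x, y) ≡ 0 (mod 7); the common zeros in that column are the intersection.
  x = 0: f ≡ 0 at y ∈ {2}; g ≡ 0 at y ∈ {1}; common: ∅.
  x = 1: f ≡ 0 at y ∈ {6}; g ≡ 0 at y ∈ {1}; common: ∅.
  x = 2: f ≡ 0 at y ∈ {3}; g ≡ 0 at y ∈ {1}; common: ∅.
  x = 3: f ≡ 0 at y ∈ {0}; g ≡ 0 at y ∈ {1}; common: ∅.
  x = 4: f ≡ 0 at y ∈ {4}; g ≡ 0 at y ∈ {1}; common: ∅.
  x = 5: f ≡ 0 at y ∈ {1}; g ≡ 0 at y ∈ {1}; common: {1}.
  x = 6: f ≡ 0 at y ∈ {5}; g ≡ 0 at y ∈ {1}; common: ∅.
Collecting: common zeros = {(5, 1)}, so the count is 1.
Comparison with the Bézout bound: 1 ≤ 1 = deg(f)·deg(g), as expected for curves with no common component (the bound is attained).


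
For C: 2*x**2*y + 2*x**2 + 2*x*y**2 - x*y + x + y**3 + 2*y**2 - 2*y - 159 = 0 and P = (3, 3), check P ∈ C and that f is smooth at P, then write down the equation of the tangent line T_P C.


Tangent line at P: 64*x + 88*y - 456 = 0.

Step 1: f(3, 3) = 0, so P lies on C.
Step 2: partial derivatives
  f_x(x, y) = 4*x*y + 4*x + 2*y**2 - y + 1, f_y(x, y) = 2*x**2 + 4*x*y - x + 3*y**2 + 4*y - 2.
  f_x(P) = 64, f_y(P) = 88 (gradient nonzero, so P is smooth).
Step 3: tangent line at P: 64·(x − 3) + 88·(y − 3) = 0.
Expanding: 64*x + 88*y - 456 = 0.


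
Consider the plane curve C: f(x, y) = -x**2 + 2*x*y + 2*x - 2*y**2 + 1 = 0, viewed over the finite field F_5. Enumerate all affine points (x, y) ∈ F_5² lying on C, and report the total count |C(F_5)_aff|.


Affine F_5-points: {(1, 3), (2, 3), (2, 4), (3, 4)}; count = 4.

For each of the 25 pairs (x, y) ∈ F_5², evaluate f(x, y) mod 5. Record the zeros.
  x = 0: [0↦1, 1↦4, 2↦3, 3↦3, 4↦4]  zeros at y ∈ ∅
  x = 1: [0↦2, 1↦2, 2↦3, 3↦0, 4↦3]  zeros at y ∈ {3}
  x = 2: [0↦1, 1↦3, 2↦1, 3↦0, 4↦0]  zeros at y ∈ {3, 4}
  x = 3: [0↦3, 1↦2, 2↦2, 3↦3, 4↦0]  zeros at y ∈ {4}
  x = 4: [0↦3, 1↦4, 2↦1, 3↦4, 4↦3]  zeros at y ∈ ∅
Collecting zeros: affine points = {(1, 3), (2, 3), (2, 4), (3, 4)}.
Total count |C(F_5)_aff| = 4.


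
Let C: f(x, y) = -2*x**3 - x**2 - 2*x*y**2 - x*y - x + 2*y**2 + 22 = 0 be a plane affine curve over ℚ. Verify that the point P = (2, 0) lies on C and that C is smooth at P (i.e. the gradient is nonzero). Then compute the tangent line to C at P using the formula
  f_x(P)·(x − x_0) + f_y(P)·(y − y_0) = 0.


Tangent line at P: -29*x - 2*y + 58 = 0.

Step 1: f(2, 0) = 0, so P lies on C.
Step 2: partial derivatives
  f_x(x, y) = -6*x**2 - 2*x - 2*y**2 - y - 1, f_y(x, y) = -4*x*y - x + 4*y.
  f_x(P) = -29, f_y(P) = -2 (gradient nonzero, so P is smooth).
Step 3: tangent line at P: -29·(x − 2) + -2·(y − 0) = 0.
Expanding: -29*x - 2*y + 58 = 0.


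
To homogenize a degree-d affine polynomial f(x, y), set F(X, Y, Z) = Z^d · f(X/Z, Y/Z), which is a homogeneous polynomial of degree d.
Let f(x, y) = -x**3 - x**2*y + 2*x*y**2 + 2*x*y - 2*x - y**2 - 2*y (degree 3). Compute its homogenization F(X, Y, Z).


F(X, Y, Z) = -X**3 - X**2*Y + 2*X*Y**2 + 2*X*Y*Z - 2*X*Z**2 - Y**2*Z - 2*Y*Z**2

deg(f) = 3.
Substitute x = X/Z, y = Y/Z into f, then multiply by Z^3.
  monomial -1·x^3·y^0 ↦ -1·X^3·Y^0·Z^0.
  monomial -1·x^2·y^1 ↦ -1·X^2·Y^1·Z^0.
  monomial 2·x^1·y^2 ↦ 2·X^1·Y^2·Z^0.
  monomial 2·x^1·y^1 ↦ 2·X^1·Y^1·Z^1.
  monomial -2·x^1·y^0 ↦ -2·X^1·Y^0·Z^2.
  monomial -1·x^0·y^2 ↦ -1·X^0·Y^2·Z^1.
  monomial -2·x^0·y^1 ↦ -2·X^0·Y^1·Z^2.
Collecting: F(X, Y, Z) = -X**3 - X**2*Y + 2*X*Y**2 + 2*X*Y*Z - 2*X*Z**2 - Y**2*Z - 2*Y*Z**2.


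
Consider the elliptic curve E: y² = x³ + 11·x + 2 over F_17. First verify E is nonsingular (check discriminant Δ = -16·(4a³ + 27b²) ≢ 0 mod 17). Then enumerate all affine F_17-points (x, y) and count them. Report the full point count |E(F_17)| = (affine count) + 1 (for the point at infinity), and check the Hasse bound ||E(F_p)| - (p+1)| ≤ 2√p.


Affine points = {(0, 6), (0, 11), (2, 7), (2, 10), (4, 5), (4, 12), (11, 3), (11, 14), (12, 3), (12, 14), (13, 8), (13, 9)}; affine count = 12; |E(F_17)| = 13.

Discriminant check: Δ ∝ 4a³ + 27b² = 4·11³ + 27·2² = 4·1331 + 27·4 ≡ 9 (mod 17). Nonzero ⇒ E is nonsingular.
For each x ∈ F_17, compute rhs = x³ + 11·x + 2 mod 17, then count y ∈ F_17 with y² ≡ rhs.
  x = 0: rhs = 2, matching y values: 6, 11 (2 points).
  x = 1: rhs = 14, matching y values: none (0 points).
  x = 2: rhs = 15, matching y values: 7, 10 (2 points).
  x = 3: rhs = 11, matching y values: none (0 points).
  x = 4: rhs = 8, matching y values: 5, 12 (2 points).
  x = 5: rhs = 12, matching y values: none (0 points).
  x = 6: rhs = 12, matching y values: none (0 points).
  x = 7: rhs = 14, matching y values: none (0 points).
  x = 8: rhs = 7, matching y values: none (0 points).
  x = 9: rhs = 14, matching y values: none (0 points).
  x = 10: rhs = 7, matching y values: none (0 points).
  x = 11: rhs = 9, matching y values: 3, 14 (2 points).
  x = 12: rhs = 9, matching y values: 3, 14 (2 points).
  x = 13: rhs = 13, matching y values: 8, 9 (2 points).
  x = 14: rhs = 10, matching y values: none (0 points).
  x = 15: rhs = 6, matching y values: none (0 points).
  x = 16: rhs = 7, matching y values: none (0 points).
Total affine count: 12.
Full point count |E(F_17)| = 12 + 1 = 13.
Hasse bound: |13 − (17+1)| = |-5| = 5 ≤ 2√17 ≈ 8.2462 ✓.


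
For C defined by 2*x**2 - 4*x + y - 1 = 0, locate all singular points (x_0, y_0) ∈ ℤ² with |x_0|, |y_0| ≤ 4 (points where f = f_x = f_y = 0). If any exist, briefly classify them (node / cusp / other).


No singular points in the scanned grid; C is smooth there.

Compute partial derivatives:
  f_x = 4*x - 4.
  f_y = 1.
f_y = 1 is a nonzero constant, so f_y never vanishes: no point (x, y) can satisfy f = f_x = f_y = 0. In particular no (x, y) ∈ {−4, ..., 4}² is singular; the curve is smooth.


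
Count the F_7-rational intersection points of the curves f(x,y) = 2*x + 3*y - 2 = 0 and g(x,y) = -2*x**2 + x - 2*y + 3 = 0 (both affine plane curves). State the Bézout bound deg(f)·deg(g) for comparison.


Common zeros: {(3, 1), (4, 5)}; count = 2; Bézout bound = 2.

deg(f) = 1, deg(g) = 2, so Bézout bound = 2.
Scan x ∈ F_7. For each x, list the y ∈ F_7 with f(x, y) ≡ 0 and those with g(x, y) ≡ 0 (mod 7); the common zeros in that column are the intersection.
  x = 0: f ≡ 0 at y ∈ {3}; g ≡ 0 at y ∈ {5}; common: ∅.
  x = 1: f ≡ 0 at y ∈ {0}; g ≡ 0 at y ∈ {1}; common: ∅.
  x = 2: f ≡ 0 at y ∈ {4}; g ≡ 0 at y ∈ {2}; common: ∅.
  x = 3: f ≡ 0 at y ∈ {1}; g ≡ 0 at y ∈ {1}; common: {1}.
  x = 4: f ≡ 0 at y ∈ {5}; g ≡ 0 at y ∈ {5}; common: {5}.
  x = 5: f ≡ 0 at y ∈ {2}; g ≡ 0 at y ∈ {0}; common: ∅.
  x = 6: f ≡ 0 at y ∈ {6}; g ≡ 0 at y ∈ {0}; common: ∅.
Collecting: common zeros = {(3, 1), (4, 5)}, so the count is 2.
Comparison with the Bézout bound: 2 ≤ 2 = deg(f)·deg(g), as expected for curves with no common component (the bound is attained).


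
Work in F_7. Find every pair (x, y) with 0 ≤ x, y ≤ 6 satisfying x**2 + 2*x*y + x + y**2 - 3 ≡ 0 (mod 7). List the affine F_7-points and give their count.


Affine F_7-points: {(1, 2), (1, 3), (2, 4), (2, 6), (3, 4), (6, 3), (6, 6)}; count = 7.

For each of the 49 pairs (x, y) ∈ F_7², evaluate f(x, y) mod 7. Record the zeros.
  x = 0: [0↦4, 1↦5, 2↦1, 3↦6, 4↦6, 5↦1, 6↦5]  zeros at y ∈ ∅
  x = 1: [0↦6, 1↦2, 2↦0, 3↦0, 4↦2, 5↦6, 6↦5]  zeros at y ∈ {2, 3}
  x = 2: [0↦3, 1↦1, 2↦1, 3↦3, 4↦0, 5↦6, 6↦0]  zeros at y ∈ {4, 6}
  x = 3: [0↦2, 1↦2, 2↦4, 3↦1, 4↦0, 5↦1, 6↦4]  zeros at y ∈ {4}
  x = 4: [0↦3, 1↦5, 2↦2, 3↦1, 4↦2, 5↦5, 6↦3]  zeros at y ∈ ∅
  x = 5: [0↦6, 1↦3, 2↦2, 3↦3, 4↦6, 5↦4, 6↦4]  zeros at y ∈ ∅
  x = 6: [0↦4, 1↦3, 2↦4, 3↦0, 4↦5, 5↦5, 6↦0]  zeros at y ∈ {3, 6}
Collecting zeros: affine points = {(1, 2), (1, 3), (2, 4), (2, 6), (3, 4), (6, 3), (6, 6)}.
Total count |C(F_7)_aff| = 7.


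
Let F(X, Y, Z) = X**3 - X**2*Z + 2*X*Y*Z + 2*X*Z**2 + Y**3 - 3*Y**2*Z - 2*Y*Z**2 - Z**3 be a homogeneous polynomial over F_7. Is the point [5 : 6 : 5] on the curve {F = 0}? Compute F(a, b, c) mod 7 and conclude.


F(5,6,5) ≡ 4 (mod 7); P is NOT on the curve.

Evaluate F(5, 6, 5) term-by-term (mod 7).
  X**3 ↦ 1·125·1·1 = 125
  -X**2*Z ↦ -1·25·1·5 = -125
  2*X*Y*Z ↦ 2·5·6·5 = 300
  2*X*Z**2 ↦ 2·5·1·25 = 250
  Y**3 ↦ 1·1·216·1 = 216
  -3*Y**2*Z ↦ -3·1·36·5 = -540
  -2*Y*Z**2 ↦ -2·1·6·25 = -300
  -Z**3 ↦ -1·1·1·125 = -125
Sum: F(5, 6, 5) = (125) + (-125) + (300) + (250) + (216) + (-540) + (-300) + (-125) = -199.
Reducing mod 7: -199 ≡ 4 (mod 7).
Since F(a, b, c) ≡ 4 ≠ 0 (mod 7), P does NOT lie on the curve.


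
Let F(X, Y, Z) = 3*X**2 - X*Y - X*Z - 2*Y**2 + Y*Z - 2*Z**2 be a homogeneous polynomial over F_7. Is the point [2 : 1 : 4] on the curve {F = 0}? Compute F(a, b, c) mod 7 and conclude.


F(2,1,4) ≡ 0 (mod 7); P is on the curve.

Evaluate F(2, 1, 4) term-by-term (mod 7).
  3*X**2 ↦ 3·4·1·1 = 12
  -X*Y ↦ -1·2·1·1 = -2
  -X*Z ↦ -1·2·1·4 = -8
  -2*Y**2 ↦ -2·1·1·1 = -2
  Y*Z ↦ 1·1·1·4 = 4
  -2*Z**2 ↦ -2·1·1·16 = -32
Sum: F(2, 1, 4) = (12) + (-2) + (-8) + (-2) + (4) + (-32) = -28.
Reducing mod 7: -28 ≡ 0 (mod 7).
Since F(a, b, c) ≡ 0 (mod 7), P lies on the curve.


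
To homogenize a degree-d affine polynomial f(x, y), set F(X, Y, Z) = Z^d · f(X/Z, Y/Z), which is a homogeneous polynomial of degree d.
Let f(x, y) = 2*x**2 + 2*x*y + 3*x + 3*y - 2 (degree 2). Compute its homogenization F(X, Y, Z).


F(X, Y, Z) = 2*X**2 + 2*X*Y + 3*X*Z + 3*Y*Z - 2*Z**2

deg(f) = 2.
Substitute x = X/Z, y = Y/Z into f, then multiply by Z^2.
  monomial 2·x^2·y^0 ↦ 2·X^2·Y^0·Z^0.
  monomial 2·x^1·y^1 ↦ 2·X^1·Y^1·Z^0.
  monomial 3·x^1·y^0 ↦ 3·X^1·Y^0·Z^1.
  monomial 3·x^0·y^1 ↦ 3·X^0·Y^1·Z^1.
  monomial -2·x^0·y^0 ↦ -2·X^0·Y^0·Z^2.
Collecting: F(X, Y, Z) = 2*X**2 + 2*X*Y + 3*X*Z + 3*Y*Z - 2*Z**2.


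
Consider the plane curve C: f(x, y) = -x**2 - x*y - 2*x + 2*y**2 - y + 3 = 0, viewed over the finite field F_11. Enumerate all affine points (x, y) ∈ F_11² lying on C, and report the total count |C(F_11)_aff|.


Affine F_11-points: {(1, 0), (1, 1), (2, 8), (2, 10), (7, 1), (7, 3), (8, 0), (8, 10), (10, 3), (10, 8)}; count = 10.

For each of the 121 pairs (x, y) ∈ F_11², evaluate f(x, y) mod 11. Record the zeros.
  x = 0: [0↦3, 1↦4, 2↦9, 3↦7, 4↦9, 5↦4, 6↦3, 7↦6, 8↦2, 9↦2, 10↦6]  zeros at y ∈ ∅
  x = 1: [0↦0, 1↦0, 2↦4, 3↦1, 4↦2, 5↦7, 6↦5, 7↦7, 8↦2, 9↦1, 10↦4]  zeros at y ∈ {0, 1}
  x = 2: [0↦6, 1↦5, 2↦8, 3↦4, 4↦4, 5↦8, 6↦5, 7↦6, 8↦0, 9↦9, 10↦0]  zeros at y ∈ {8, 10}
  x = 3: [0↦10, 1↦8, 2↦10, 3↦5, 4↦4, 5↦7, 6↦3, 7↦3, 8↦7, 9↦4, 10↦5]  zeros at y ∈ ∅
  x = 4: [0↦1, 1↦9, 2↦10, 3↦4, 4↦2, 5↦4, 6↦10, 7↦9, 8↦1, 9↦8, 10↦8]  zeros at y ∈ ∅
  x = 5: [0↦1, 1↦8, 2↦8, 3↦1, 4↦9, 5↦10, 6↦4, 7↦2, 8↦4, 9↦10, 10↦9]  zeros at y ∈ ∅
  x = 6: [0↦10, 1↦5, 2↦4, 3↦7, 4↦3, 5↦3, 6↦7, 7↦4, 8↦5, 9↦10, 10↦8]  zeros at y ∈ ∅
  x = 7: [0↦6, 1↦0, 2↦9, 3↦0, 4↦6, 5↦5, 6↦8, 7↦4, 8↦4, 9↦8, 10↦5]  zeros at y ∈ {1, 3}
  x = 8: [0↦0, 1↦4, 2↦1, 3↦2, 4↦7, 5↦5, 6↦7, 7↦2, 8↦1, 9↦4, 10↦0]  zeros at y ∈ {0, 10}
  x = 9: [0↦3, 1↦6, 2↦2, 3↦2, 4↦6, 5↦3, 6↦4, 7↦9, 8↦7, 9↦9, 10↦4]  zeros at y ∈ ∅
  x = 10: [0↦4, 1↦6, 2↦1, 3↦0, 4↦3, 5↦10, 6↦10, 7↦3, 8↦0, 9↦1, 10↦6]  zeros at y ∈ {3, 8}
Collecting zeros: affine points = {(1, 0), (1, 1), (2, 8), (2, 10), (7, 1), (7, 3), (8, 0), (8, 10), (10, 3), (10, 8)}.
Total count |C(F_11)_aff| = 10.


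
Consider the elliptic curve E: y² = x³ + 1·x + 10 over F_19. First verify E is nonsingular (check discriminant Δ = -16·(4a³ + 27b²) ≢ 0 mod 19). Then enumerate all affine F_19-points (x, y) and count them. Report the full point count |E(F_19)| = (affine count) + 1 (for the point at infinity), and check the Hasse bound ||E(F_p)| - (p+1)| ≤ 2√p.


Affine points = {(2, 1), (2, 18), (5, 8), (5, 11), (6, 2), (6, 17), (8, 6), (8, 13), (9, 8), (9, 11), (13, 4), (13, 15), (17, 0)}; affine count = 13; |E(F_19)| = 14.

Discriminant check: Δ ∝ 4a³ + 27b² = 4·1³ + 27·10² = 4·1 + 27·100 ≡ 6 (mod 19). Nonzero ⇒ E is nonsingular.
For each x ∈ F_19, compute rhs = x³ + 1·x + 10 mod 19, then count y ∈ F_19 with y² ≡ rhs.
  x = 0: rhs = 10, matching y values: none (0 points).
  x = 1: rhs = 12, matching y values: none (0 points).
  x = 2: rhs = 1, matching y values: 1, 18 (2 points).
  x = 3: rhs = 2, matching y values: none (0 points).
  x = 4: rhs = 2, matching y values: none (0 points).
  x = 5: rhs = 7, matching y values: 8, 11 (2 points).
  x = 6: rhs = 4, matching y values: 2, 17 (2 points).
  x = 7: rhs = 18, matching y values: none (0 points).
  x = 8: rhs = 17, matching y values: 6, 13 (2 points).
  x = 9: rhs = 7, matching y values: 8, 11 (2 points).
  x = 10: rhs = 13, matching y values: none (0 points).
  x = 11: rhs = 3, matching y values: none (0 points).
  x = 12: rhs = 2, matching y values: none (0 points).
  x = 13: rhs = 16, matching y values: 4, 15 (2 points).
  x = 14: rhs = 13, matching y values: none (0 points).
  x = 15: rhs = 18, matching y values: none (0 points).
  x = 16: rhs = 18, matching y values: none (0 points).
  x = 17: rhs = 0, matching y values: 0 (1 points).
  x = 18: rhs = 8, matching y values: none (0 points).
Total affine count: 13.
Full point count |E(F_19)| = 13 + 1 = 14.
Hasse bound: |14 − (19+1)| = |-6| = 6 ≤ 2√19 ≈ 8.7178 ✓.


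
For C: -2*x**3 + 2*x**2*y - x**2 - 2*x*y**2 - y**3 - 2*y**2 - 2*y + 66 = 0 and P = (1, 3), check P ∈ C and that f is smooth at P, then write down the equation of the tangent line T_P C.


Tangent line at P: -14*x - 51*y + 167 = 0.

Step 1: f(1, 3) = 0, so P lies on C.
Step 2: partial derivatives
  f_x(x, y) = -6*x**2 + 4*x*y - 2*x - 2*y**2, f_y(x, y) = 2*x**2 - 4*x*y - 3*y**2 - 4*y - 2.
  f_x(P) = -14, f_y(P) = -51 (gradient nonzero, so P is smooth).
Step 3: tangent line at P: -14·(x − 1) + -51·(y − 3) = 0.
Expanding: -14*x - 51*y + 167 = 0.


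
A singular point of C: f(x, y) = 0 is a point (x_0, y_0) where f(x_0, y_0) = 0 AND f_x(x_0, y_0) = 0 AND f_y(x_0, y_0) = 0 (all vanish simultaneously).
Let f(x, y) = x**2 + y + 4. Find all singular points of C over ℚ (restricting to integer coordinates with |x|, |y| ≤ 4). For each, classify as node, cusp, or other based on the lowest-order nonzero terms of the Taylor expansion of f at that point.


No singular points in the scanned grid; C is smooth there.

Compute partial derivatives:
  f_x = 2*x.
  f_y = 1.
f_y = 1 is a nonzero constant, so f_y never vanishes: no point (x, y) can satisfy f = f_x = f_y = 0. In particular no (x, y) ∈ {−4, ..., 4}² is singular; the curve is smooth.


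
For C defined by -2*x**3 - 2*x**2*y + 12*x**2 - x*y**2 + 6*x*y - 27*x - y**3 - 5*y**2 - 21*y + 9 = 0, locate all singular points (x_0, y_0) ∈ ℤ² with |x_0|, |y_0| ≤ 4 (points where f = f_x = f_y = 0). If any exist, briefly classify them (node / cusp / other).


Singular points: {(3, -3)}; classification: cusp.

Compute partial derivatives:
  f_x = -6*x**2 - 4*x*y + 24*x - y**2 + 6*y - 27.
  f_y = -2*x**2 - 2*x*y + 6*x - 3*y**2 - 10*y - 21.
Scan x_0 ∈ {−4, ..., 4}. For each x_0, f_y(x_0, y) is a polynomial in y; find its integer roots y ∈ {−4, ..., 4}, then test f_x and f at those candidates.
  x = -4: f_y(-4, y) = -3*y**2 - 2*y - 77; no integer root y with |y| ≤ 4.
  x = -3: f_y(-3, y) = -3*y**2 - 4*y - 57; no integer root y with |y| ≤ 4.
  x = -2: f_y(-2, y) = -3*y**2 - 6*y - 41; no integer root y with |y| ≤ 4.
  x = -1: f_y(-1, y) = -3*y**2 - 8*y - 29; no integer root y with |y| ≤ 4.
  x = 0: f_y(0, y) = -3*y**2 - 10*y - 21; no integer root y with |y| ≤ 4.
  x = 1: f_y(1, y) = -3*y**2 - 12*y - 17; no integer root y with |y| ≤ 4.
  x = 2: f_y(2, y) = -3*y**2 - 14*y - 17; no integer root y with |y| ≤ 4.
  x = 3: f_y(3, y) = -3*y**2 - 16*y - 21; vanishes at y ∈ {-3}. (3, -3): f_x = 0, f = 0 — SINGULAR.
  x = 4: f_y(4, y) = -3*y**2 - 18*y - 29; no integer root y with |y| ≤ 4.
Only singular point on the grid: (3, -3).
Classify: substitute x = 3 + u, y = -3 + v and expand: f = -2*u**3 - 2*u**2*v - u*v**2 - v**3 + v**2.
No constant or linear terms (consistent with a singular point). Quadratic part: v**2. Cubic part: -2*u**3 - 2*u**2*v - u*v**2 - v**3.
The quadratic part v**2 is a perfect square, so there is a single (double) tangent line v = 0, i.e. y = -3. Restricting the cubic part to that line (v = 0) leaves -2*u**3 ≠ 0, so f is not divisible by v and the branch is v² ≈ 2*u**3 to lowest order — this is a cusp.
Classification: cusp.


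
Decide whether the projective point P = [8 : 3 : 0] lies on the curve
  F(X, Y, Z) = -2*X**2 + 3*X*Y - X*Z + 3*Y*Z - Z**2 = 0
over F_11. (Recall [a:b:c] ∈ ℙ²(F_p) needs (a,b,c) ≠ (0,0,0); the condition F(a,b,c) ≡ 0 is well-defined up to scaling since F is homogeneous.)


F(8,3,0) ≡ 10 (mod 11); P is NOT on the curve.

Evaluate F(8, 3, 0) term-by-term (mod 11).
  -2*X**2 ↦ -2·64·1·1 = -128
  3*X*Y ↦ 3·8·3·1 = 72
  -X*Z ↦ -1·8·1·0 = 0
  3*Y*Z ↦ 3·1·3·0 = 0
  -Z**2 ↦ -1·1·1·0 = 0
Sum: F(8, 3, 0) = (-128) + (72) + (0) + (0) + (0) = -56.
Reducing mod 11: -56 ≡ 10 (mod 11).
Since F(a, b, c) ≡ 10 ≠ 0 (mod 11), P does NOT lie on the curve.


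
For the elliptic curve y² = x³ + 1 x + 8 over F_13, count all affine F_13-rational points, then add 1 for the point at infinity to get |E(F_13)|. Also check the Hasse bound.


Affine points = {(1, 6), (1, 7), (3, 5), (3, 8), (6, 3), (6, 10), (10, 2), (10, 11)}; affine count = 8; |E(F_13)| = 9.

Discriminant check: Δ ∝ 4a³ + 27b² = 4·1³ + 27·8² = 4·1 + 27·64 ≡ 3 (mod 13). Nonzero ⇒ E is nonsingular.
For each x ∈ F_13, compute rhs = x³ + 1·x + 8 mod 13, then count y ∈ F_13 with y² ≡ rhs.
  x = 0: rhs = 8, matching y values: none (0 points).
  x = 1: rhs = 10, matching y values: 6, 7 (2 points).
  x = 2: rhs = 5, matching y values: none (0 points).
  x = 3: rhs = 12, matching y values: 5, 8 (2 points).
  x = 4: rhs = 11, matching y values: none (0 points).
  x = 5: rhs = 8, matching y values: none (0 points).
  x = 6: rhs = 9, matching y values: 3, 10 (2 points).
  x = 7: rhs = 7, matching y values: none (0 points).
  x = 8: rhs = 8, matching y values: none (0 points).
  x = 9: rhs = 5, matching y values: none (0 points).
  x = 10: rhs = 4, matching y values: 2, 11 (2 points).
  x = 11: rhs = 11, matching y values: none (0 points).
  x = 12: rhs = 6, matching y values: none (0 points).
Total affine count: 8.
Full point count |E(F_13)| = 8 + 1 = 9.
Hasse bound: |9 − (13+1)| = |-5| = 5 ≤ 2√13 ≈ 7.2111 ✓.


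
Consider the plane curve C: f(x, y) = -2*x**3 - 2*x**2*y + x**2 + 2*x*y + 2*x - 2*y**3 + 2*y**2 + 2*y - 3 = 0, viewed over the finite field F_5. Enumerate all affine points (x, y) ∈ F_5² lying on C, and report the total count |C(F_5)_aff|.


Affine F_5-points: {(1, 1), (1, 4), (2, 4), (3, 2)}; count = 4.

For each of the 25 pairs (x, y) ∈ F_5², evaluate f(x, y) mod 5. Record the zeros.
  x = 0: [0↦2, 1↦4, 2↦3, 3↦2, 4↦4]  zeros at y ∈ ∅
  x = 1: [0↦3, 1↦0, 2↦4, 3↦3, 4↦0]  zeros at y ∈ {1, 4}
  x = 2: [0↦4, 1↦2, 2↦2, 3↦2, 4↦0]  zeros at y ∈ {4}
  x = 3: [0↦3, 1↦3, 2↦0, 3↦2, 4↦2]  zeros at y ∈ {2}
  x = 4: [0↦3, 1↦1, 2↦1, 3↦1, 4↦4]  zeros at y ∈ ∅
Collecting zeros: affine points = {(1, 1), (1, 4), (2, 4), (3, 2)}.
Total count |C(F_5)_aff| = 4.


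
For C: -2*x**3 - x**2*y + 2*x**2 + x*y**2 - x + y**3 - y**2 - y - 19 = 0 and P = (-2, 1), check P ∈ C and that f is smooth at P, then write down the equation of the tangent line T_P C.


Tangent line at P: -28*x - 8*y - 48 = 0.

Step 1: f(-2, 1) = 0, so P lies on C.
Step 2: partial derivatives
  f_x(x, y) = -6*x**2 - 2*x*y + 4*x + y**2 - 1, f_y(x, y) = -x**2 + 2*x*y + 3*y**2 - 2*y - 1.
  f_x(P) = -28, f_y(P) = -8 (gradient nonzero, so P is smooth).
Step 3: tangent line at P: -28·(x − -2) + -8·(y − 1) = 0.
Expanding: -28*x - 8*y - 48 = 0.


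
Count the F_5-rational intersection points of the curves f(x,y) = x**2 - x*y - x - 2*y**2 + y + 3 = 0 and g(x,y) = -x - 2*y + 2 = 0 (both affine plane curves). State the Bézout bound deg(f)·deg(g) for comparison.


Common zeros: {(1, 3), (2, 0)}; count = 2; Bézout bound = 2.

deg(f) = 2, deg(g) = 1, so Bézout bound = 2.
Scan x ∈ F_5. For each x, list the y ∈ F_5 with f(x, y) ≡ 0 and those with g(x, y) ≡ 0 (mod 5); the common zeros in that column are the intersection.
  x = 0: f ≡ 0 at y ∈ {4}; g ≡ 0 at y ∈ {1}; common: ∅.
  x = 1: f ≡ 0 at y ∈ {2, 3}; g ≡ 0 at y ∈ {3}; common: {3}.
  x = 2: f ≡ 0 at y ∈ {0, 2}; g ≡ 0 at y ∈ {0}; common: {0}.
  x = 3: f ≡ 0 at y ∈ {1, 3}; g ≡ 0 at y ∈ {2}; common: ∅.
  x = 4: f ≡ 0 at y ∈ {0, 1}; g ≡ 0 at y ∈ {4}; common: ∅.
Collecting: common zeros = {(1, 3), (2, 0)}, so the count is 2.
Comparison with the Bézout bound: 2 ≤ 2 = deg(f)·deg(g), as expected for curves with no common component (the bound is attained).


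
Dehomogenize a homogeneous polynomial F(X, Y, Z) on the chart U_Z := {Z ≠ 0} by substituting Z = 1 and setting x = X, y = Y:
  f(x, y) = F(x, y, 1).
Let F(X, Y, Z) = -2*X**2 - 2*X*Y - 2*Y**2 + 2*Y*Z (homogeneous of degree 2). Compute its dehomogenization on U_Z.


f(x, y) = -2*x**2 - 2*x*y - 2*y**2 + 2*y

On U_Z we set Z = 1. Each monomial c·X^i·Y^j·Z^k in F becomes c·x^i·y^j·1^k = c·x^i·y^j.
Substituting Z = 1: F(X, Y, 1) = -2*x**2 - 2*x*y - 2*y**2 + 2*y.
Note: deg(f) ≤ deg(F) = 2; strict inequality happens when F is divisible by Z (lost terms).


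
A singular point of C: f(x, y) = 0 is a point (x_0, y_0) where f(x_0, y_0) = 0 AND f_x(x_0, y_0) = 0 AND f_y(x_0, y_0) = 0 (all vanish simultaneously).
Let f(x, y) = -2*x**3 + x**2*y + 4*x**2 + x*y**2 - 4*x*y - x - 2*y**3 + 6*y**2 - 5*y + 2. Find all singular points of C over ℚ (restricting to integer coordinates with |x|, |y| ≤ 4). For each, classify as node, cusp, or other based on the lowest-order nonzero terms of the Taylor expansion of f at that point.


Singular points: {(1, 1)}; classification: node.

Compute partial derivatives:
  f_x = -6*x**2 + 2*x*y + 8*x + y**2 - 4*y - 1.
  f_y = x**2 + 2*x*y - 4*x - 6*y**2 + 12*y - 5.
Scan x_0 ∈ {−4, ..., 4}. For each x_0, f_y(x_0, y) is a polynomial in y; find its integer roots y ∈ {−4, ..., 4}, then test f_x and f at those candidates.
  x = -4: f_y(-4, y) = -6*y**2 + 4*y + 27; no integer root y with |y| ≤ 4.
  x = -3: f_y(-3, y) = -6*y**2 + 6*y + 16; no integer root y with |y| ≤ 4.
  x = -2: f_y(-2, y) = -6*y**2 + 8*y + 7; no integer root y with |y| ≤ 4.
  x = -1: f_y(-1, y) = -6*y**2 + 10*y; vanishes at y ∈ {0}. (-1, 0): f_x = -15 ≠ 0.
  x = 0: f_y(0, y) = -6*y**2 + 12*y - 5; no integer root y with |y| ≤ 4.
  x = 1: f_y(1, y) = -6*y**2 + 14*y - 8; vanishes at y ∈ {1}. (1, 1): f_x = 0, f = 0 — SINGULAR.
  x = 2: f_y(2, y) = -6*y**2 + 16*y - 9; no integer root y with |y| ≤ 4.
  x = 3: f_y(3, y) = -6*y**2 + 18*y - 8; no integer root y with |y| ≤ 4.
  x = 4: f_y(4, y) = -6*y**2 + 20*y - 5; no integer root y with |y| ≤ 4.
Only singular point on the grid: (1, 1).
Classify: substitute x = 1 + u, y = 1 + v and expand: f = -2*u**3 + u**2*v - u**2 + u*v**2 - 2*v**3 + v**2.
No constant or linear terms (consistent with a singular point). Quadratic part: -u**2 + v**2. Cubic part: -2*u**3 + u**2*v + u*v**2 - 2*v**3.
The quadratic part v**2 - u**2 = (v − u)(v + u) splits into two distinct linear factors, so there are two distinct tangent lines y − 1 = ±(x − 1) — this is a node (ordinary double point).
Classification: node.


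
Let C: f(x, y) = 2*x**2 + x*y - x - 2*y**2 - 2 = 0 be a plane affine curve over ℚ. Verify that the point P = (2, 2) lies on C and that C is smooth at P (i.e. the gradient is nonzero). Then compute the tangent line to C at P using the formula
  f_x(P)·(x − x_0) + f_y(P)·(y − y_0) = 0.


Tangent line at P: 9*x - 6*y - 6 = 0.

Step 1: f(2, 2) = 0, so P lies on C.
Step 2: partial derivatives
  f_x(x, y) = 4*x + y - 1, f_y(x, y) = x - 4*y.
  f_x(P) = 9, f_y(P) = -6 (gradient nonzero, so P is smooth).
Step 3: tangent line at P: 9·(x − 2) + -6·(y − 2) = 0.
Expanding: 9*x - 6*y - 6 = 0.


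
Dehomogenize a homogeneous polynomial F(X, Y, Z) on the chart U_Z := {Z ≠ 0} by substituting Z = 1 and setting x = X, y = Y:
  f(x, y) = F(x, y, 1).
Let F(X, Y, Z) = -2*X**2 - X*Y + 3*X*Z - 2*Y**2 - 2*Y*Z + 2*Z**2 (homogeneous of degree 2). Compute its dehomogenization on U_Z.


f(x, y) = -2*x**2 - x*y + 3*x - 2*y**2 - 2*y + 2

On U_Z we set Z = 1. Each monomial c·X^i·Y^j·Z^k in F becomes c·x^i·y^j·1^k = c·x^i·y^j.
Substituting Z = 1: F(X, Y, 1) = -2*x**2 - x*y + 3*x - 2*y**2 - 2*y + 2.
Note: deg(f) ≤ deg(F) = 2; strict inequality happens when F is divisible by Z (lost terms).


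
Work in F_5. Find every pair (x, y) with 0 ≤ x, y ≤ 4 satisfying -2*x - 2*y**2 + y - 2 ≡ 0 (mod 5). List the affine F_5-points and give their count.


Affine F_5-points: {(0, 4), (1, 1), (1, 2), (4, 0), (4, 3)}; count = 5.

For each of the 25 pairs (x, y) ∈ F_5², evaluate f(x, y) mod 5. Record the zeros.
  x = 0: [0↦3, 1↦2, 2↦2, 3↦3, 4↦0]  zeros at y ∈ {4}
  x = 1: [0↦1, 1↦0, 2↦0, 3↦1, 4↦3]  zeros at y ∈ {1, 2}
  x = 2: [0↦4, 1↦3, 2↦3, 3↦4, 4↦1]  zeros at y ∈ ∅
  x = 3: [0↦2, 1↦1, 2↦1, 3↦2, 4↦4]  zeros at y ∈ ∅
  x = 4: [0↦0, 1↦4, 2↦4, 3↦0, 4↦2]  zeros at y ∈ {0, 3}
Collecting zeros: affine points = {(0, 4), (1, 1), (1, 2), (4, 0), (4, 3)}.
Total count |C(F_5)_aff| = 5.


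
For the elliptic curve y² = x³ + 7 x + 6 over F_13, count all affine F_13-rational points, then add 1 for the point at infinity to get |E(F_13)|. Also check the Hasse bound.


Affine points = {(1, 1), (1, 12), (5, 6), (5, 7), (6, 2), (6, 11), (10, 6), (10, 7), (11, 6), (11, 7)}; affine count = 10; |E(F_13)| = 11.

Discriminant check: Δ ∝ 4a³ + 27b² = 4·7³ + 27·6² = 4·343 + 27·36 ≡ 4 (mod 13). Nonzero ⇒ E is nonsingular.
For each x ∈ F_13, compute rhs = x³ + 7·x + 6 mod 13, then count y ∈ F_13 with y² ≡ rhs.
  x = 0: rhs = 6, matching y values: none (0 points).
  x = 1: rhs = 1, matching y values: 1, 12 (2 points).
  x = 2: rhs = 2, matching y values: none (0 points).
  x = 3: rhs = 2, matching y values: none (0 points).
  x = 4: rhs = 7, matching y values: none (0 points).
  x = 5: rhs = 10, matching y values: 6, 7 (2 points).
  x = 6: rhs = 4, matching y values: 2, 11 (2 points).
  x = 7: rhs = 8, matching y values: none (0 points).
  x = 8: rhs = 2, matching y values: none (0 points).
  x = 9: rhs = 5, matching y values: none (0 points).
  x = 10: rhs = 10, matching y values: 6, 7 (2 points).
  x = 11: rhs = 10, matching y values: 6, 7 (2 points).
  x = 12: rhs = 11, matching y values: none (0 points).
Total affine count: 10.
Full point count |E(F_13)| = 10 + 1 = 11.
Hasse bound: |11 − (13+1)| = |-3| = 3 ≤ 2√13 ≈ 7.2111 ✓.


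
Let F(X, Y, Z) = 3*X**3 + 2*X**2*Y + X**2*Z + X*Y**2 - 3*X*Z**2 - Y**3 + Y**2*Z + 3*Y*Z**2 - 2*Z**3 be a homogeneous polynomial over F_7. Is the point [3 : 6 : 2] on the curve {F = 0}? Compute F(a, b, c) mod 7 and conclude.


F(3,6,2) ≡ 2 (mod 7); P is NOT on the curve.

Evaluate F(3, 6, 2) term-by-term (mod 7).
  3*X**3 ↦ 3·27·1·1 = 81
  2*X**2*Y ↦ 2·9·6·1 = 108
  X**2*Z ↦ 1·9·1·2 = 18
  X*Y**2 ↦ 1·3·36·1 = 108
  -3*X*Z**2 ↦ -3·3·1·4 = -36
  -Y**3 ↦ -1·1·216·1 = -216
  Y**2*Z ↦ 1·1·36·2 = 72
  3*Y*Z**2 ↦ 3·1·6·4 = 72
  -2*Z**3 ↦ -2·1·1·8 = -16
Sum: F(3, 6, 2) = (81) + (108) + (18) + (108) + (-36) + (-216) + (72) + (72) + (-16) = 191.
Reducing mod 7: 191 ≡ 2 (mod 7).
Since F(a, b, c) ≡ 2 ≠ 0 (mod 7), P does NOT lie on the curve.


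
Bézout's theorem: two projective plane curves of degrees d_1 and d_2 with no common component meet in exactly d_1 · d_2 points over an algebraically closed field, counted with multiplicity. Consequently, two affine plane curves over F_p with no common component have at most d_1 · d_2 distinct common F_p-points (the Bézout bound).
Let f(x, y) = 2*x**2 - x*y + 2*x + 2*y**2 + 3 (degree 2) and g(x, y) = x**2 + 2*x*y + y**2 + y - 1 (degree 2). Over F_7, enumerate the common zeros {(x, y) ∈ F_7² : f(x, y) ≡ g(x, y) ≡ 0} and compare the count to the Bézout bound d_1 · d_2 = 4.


Common zeros: {(1, 0), (1, 4), (4, 6), (5, 6)}; count = 4; Bézout bound = 4.

deg(f) = 2, deg(g) = 2, so Bézout bound = 4.
Scan x ∈ F_7. For each x, list the y ∈ F_7 with f(x, y) ≡ 0 and those with g(x, y) ≡ 0 (mod 7); the common zeros in that column are the intersection.
  x = 0: f ≡ 0 at y ∈ {3, 4}; g ≡ 0 at y ∈ ∅; common: ∅.
  x = 1: f ≡ 0 at y ∈ {0, 4}; g ≡ 0 at y ∈ {0, 4}; common: {0, 4}.
  x = 2: f ≡ 0 at y ∈ ∅; g ≡ 0 at y ∈ ∅; common: ∅.
  x = 3: f ≡ 0 at y ∈ ∅; g ≡ 0 at y ∈ ∅; common: ∅.
  x = 4: f ≡ 0 at y ∈ {3, 6}; g ≡ 0 at y ∈ {6}; common: {6}.
  x = 5: f ≡ 0 at y ∈ {0, 6}; g ≡ 0 at y ∈ {4, 6}; common: {6}.
  x = 6: f ≡ 0 at y ∈ ∅; g ≡ 0 at y ∈ {0, 1}; common: ∅.
Collecting: common zeros = {(1, 0), (1, 4), (4, 6), (5, 6)}, so the count is 4.
Comparison with the Bézout bound: 4 ≤ 4 = deg(f)·deg(g), as expected for curves with no common component (the bound is attained).
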